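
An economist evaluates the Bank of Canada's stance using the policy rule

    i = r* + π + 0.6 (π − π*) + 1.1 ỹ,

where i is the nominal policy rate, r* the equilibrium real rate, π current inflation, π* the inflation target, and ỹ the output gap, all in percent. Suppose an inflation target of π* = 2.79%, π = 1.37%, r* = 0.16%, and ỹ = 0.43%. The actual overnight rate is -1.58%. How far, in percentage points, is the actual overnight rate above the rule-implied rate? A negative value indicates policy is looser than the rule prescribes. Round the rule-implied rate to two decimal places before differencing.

-2.73 pp

i = 0.16 + 1.37 + 0.6 × (1.37 − 2.79) + 1.1 × 0.43
   = 0.16 + 1.37 − 0.852 + 0.473 = 1.15
Deviation = -1.58 − 1.15 = -2.73 pp.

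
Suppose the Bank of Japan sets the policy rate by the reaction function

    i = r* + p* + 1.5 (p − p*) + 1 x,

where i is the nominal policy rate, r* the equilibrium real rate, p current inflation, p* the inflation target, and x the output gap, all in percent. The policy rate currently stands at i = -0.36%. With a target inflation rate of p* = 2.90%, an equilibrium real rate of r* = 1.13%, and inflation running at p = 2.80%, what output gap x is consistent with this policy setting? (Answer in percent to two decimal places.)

1 x = -0.36 − 1.13 − 2.90 − 1.5 × (2.80 − 2.90) = -4.24
x = -4.24 / 1 = -4.24

-4.24%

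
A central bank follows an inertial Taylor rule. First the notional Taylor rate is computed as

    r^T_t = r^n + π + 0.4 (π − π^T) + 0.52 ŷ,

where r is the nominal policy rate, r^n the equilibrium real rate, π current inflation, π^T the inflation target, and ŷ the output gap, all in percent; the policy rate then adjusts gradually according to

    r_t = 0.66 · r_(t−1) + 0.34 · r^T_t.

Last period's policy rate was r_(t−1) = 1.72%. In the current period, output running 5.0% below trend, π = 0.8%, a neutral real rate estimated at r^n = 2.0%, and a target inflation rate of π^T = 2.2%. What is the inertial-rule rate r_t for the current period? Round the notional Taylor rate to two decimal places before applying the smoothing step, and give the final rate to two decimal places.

1.01%

Output 5.0% below potential → ŷ = -5.0.
r^T_t = 2.0 + 0.8 + 0.4 × (0.8 − 2.2) + 0.52 × (-5.0)
   = 2.0 + 0.8 − 0.56 − 2.6 = -0.36
r_t = 0.66 × 1.72 + 0.34 × (-0.36) = 1.1352 − 0.1224 = 1.01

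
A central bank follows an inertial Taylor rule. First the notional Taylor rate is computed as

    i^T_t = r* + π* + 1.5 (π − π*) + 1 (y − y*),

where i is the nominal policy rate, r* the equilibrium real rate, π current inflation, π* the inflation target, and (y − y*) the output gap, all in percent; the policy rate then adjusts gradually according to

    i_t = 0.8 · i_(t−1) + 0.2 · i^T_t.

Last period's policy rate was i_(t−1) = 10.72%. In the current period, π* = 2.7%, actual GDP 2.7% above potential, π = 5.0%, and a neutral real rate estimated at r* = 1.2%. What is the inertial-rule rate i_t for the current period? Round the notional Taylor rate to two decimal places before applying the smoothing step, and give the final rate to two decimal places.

10.59%

Output 2.7% above potential → (y − y*) = 2.7.
i^T_t = 1.2 + 2.7 + 1.5 × (5.0 − 2.7) + 1 × 2.7
   = 1.2 + 2.7 + 3.45 + 2.7 = 10.05
i_t = 0.8 × 10.72 + 0.2 × 10.05 = 8.576 + 2.01 = 10.59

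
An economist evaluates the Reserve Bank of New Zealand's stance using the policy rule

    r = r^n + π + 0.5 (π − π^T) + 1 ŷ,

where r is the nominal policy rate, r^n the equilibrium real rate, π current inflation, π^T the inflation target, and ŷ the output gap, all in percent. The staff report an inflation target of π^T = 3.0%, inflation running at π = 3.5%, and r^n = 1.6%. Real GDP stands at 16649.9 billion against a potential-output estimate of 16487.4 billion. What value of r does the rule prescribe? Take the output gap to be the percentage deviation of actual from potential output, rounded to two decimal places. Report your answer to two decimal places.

Output gap = 100 × (16649.9 − 16487.4) / 16487.4 = 0.99%.
r = 1.60 + 3.50 + 0.5 × (3.50 − 3.00) + 1 × 0.99
   = 1.60 + 3.5 + 0.25 + 0.99 = 6.34

6.34%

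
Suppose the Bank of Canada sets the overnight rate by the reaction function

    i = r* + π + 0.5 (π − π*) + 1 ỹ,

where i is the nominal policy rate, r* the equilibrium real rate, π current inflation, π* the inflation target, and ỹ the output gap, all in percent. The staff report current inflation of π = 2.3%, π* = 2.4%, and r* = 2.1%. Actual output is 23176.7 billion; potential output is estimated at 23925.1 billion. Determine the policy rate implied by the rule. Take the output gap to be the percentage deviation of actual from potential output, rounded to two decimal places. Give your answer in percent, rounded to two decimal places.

Output gap = 100 × (23176.7 − 23925.1) / 23925.1 = -3.13%.
i = 2.10 + 2.30 + 0.5 × (2.30 − 2.40) + 1 × (-3.13)
   = 2.10 + 2.3 − 0.05 − 3.13 = 1.22

1.22%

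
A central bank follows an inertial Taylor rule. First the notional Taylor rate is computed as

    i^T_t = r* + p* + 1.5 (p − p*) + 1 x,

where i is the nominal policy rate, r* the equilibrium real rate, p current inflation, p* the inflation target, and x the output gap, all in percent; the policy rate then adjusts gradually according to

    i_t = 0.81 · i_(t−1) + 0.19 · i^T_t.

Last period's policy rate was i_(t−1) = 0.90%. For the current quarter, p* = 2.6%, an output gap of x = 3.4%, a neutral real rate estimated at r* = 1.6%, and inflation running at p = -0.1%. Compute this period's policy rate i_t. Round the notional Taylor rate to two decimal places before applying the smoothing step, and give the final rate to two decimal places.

1.40%

i^T_t = 1.6 + 2.6 + 1.5 × (-0.1 − 2.6) + 1 × 3.4
   = 1.6 + 2.6 − 4.05 + 3.4 = 3.55
i_t = 0.81 × 0.90 + 0.19 × 3.55 = 0.729 + 0.6745 = 1.40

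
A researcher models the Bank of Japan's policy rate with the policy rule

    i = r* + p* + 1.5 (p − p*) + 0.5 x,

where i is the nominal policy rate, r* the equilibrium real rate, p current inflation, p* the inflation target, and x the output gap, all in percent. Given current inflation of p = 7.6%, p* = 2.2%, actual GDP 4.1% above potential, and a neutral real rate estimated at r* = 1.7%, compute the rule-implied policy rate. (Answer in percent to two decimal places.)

Output 4.1% above potential → x = 4.1.
i = 1.7 + 2.2 + 1.5 × (7.6 − 2.2) + 0.5 × 4.1
   = 1.7 + 2.2 + 8.1 + 2.05 = 14.05

14.05%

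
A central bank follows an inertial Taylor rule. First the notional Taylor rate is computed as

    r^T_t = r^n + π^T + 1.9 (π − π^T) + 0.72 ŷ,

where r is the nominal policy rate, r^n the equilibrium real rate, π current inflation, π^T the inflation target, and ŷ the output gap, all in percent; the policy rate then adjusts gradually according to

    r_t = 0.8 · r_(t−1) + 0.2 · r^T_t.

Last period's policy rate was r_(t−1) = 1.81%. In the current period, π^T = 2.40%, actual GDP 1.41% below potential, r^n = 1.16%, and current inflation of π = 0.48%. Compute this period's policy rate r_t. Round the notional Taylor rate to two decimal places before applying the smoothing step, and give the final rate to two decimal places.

Output 1.41% below potential → ŷ = -1.41.
r^T_t = 1.16 + 2.40 + 1.9 × (0.48 − 2.40) + 0.72 × (-1.41)
   = 1.16 + 2.4 − 3.648 − 1.0152 = -1.10
r_t = 0.8 × 1.81 + 0.2 × (-1.10) = 1.448 − 0.22 = 1.23

1.23%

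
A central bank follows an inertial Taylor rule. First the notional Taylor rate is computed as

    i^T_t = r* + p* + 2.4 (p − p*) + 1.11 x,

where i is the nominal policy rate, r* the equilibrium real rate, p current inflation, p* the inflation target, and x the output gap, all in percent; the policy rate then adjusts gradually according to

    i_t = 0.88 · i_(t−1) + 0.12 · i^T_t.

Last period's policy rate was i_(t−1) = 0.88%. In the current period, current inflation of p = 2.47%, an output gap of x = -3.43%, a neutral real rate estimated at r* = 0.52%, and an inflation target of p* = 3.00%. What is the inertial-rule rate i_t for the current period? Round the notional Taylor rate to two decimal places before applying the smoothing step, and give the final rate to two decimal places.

i^T_t = 0.52 + 3.00 + 2.4 × (2.47 − 3.00) + 1.11 × (-3.43)
   = 0.52 + 3 − 1.272 − 3.8073 = -1.56
i_t = 0.88 × 0.88 + 0.12 × (-1.56) = 0.7744 − 0.1872 = 0.59

0.59%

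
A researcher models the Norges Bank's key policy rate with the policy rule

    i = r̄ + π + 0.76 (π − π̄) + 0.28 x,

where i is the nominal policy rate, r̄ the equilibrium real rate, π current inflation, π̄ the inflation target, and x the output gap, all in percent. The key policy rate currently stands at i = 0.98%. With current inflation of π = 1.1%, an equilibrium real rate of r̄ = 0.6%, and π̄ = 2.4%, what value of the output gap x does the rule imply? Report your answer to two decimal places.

0.28 x = 0.98 − 0.6 − 1.1 − 0.76 × (1.1 − 2.4) = 0.268
x = 0.268 / 0.28 = 0.96

0.96%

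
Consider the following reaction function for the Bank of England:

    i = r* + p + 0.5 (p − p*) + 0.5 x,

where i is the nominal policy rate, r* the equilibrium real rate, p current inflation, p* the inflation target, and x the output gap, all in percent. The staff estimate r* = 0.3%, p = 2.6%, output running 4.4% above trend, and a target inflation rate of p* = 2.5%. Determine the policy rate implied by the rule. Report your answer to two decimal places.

5.15%

Output 4.4% above potential → x = 4.4.
i = 0.3 + 2.6 + 0.5 × (2.6 − 2.5) + 0.5 × 4.4
   = 0.3 + 2.6 + 0.05 + 2.2 = 5.15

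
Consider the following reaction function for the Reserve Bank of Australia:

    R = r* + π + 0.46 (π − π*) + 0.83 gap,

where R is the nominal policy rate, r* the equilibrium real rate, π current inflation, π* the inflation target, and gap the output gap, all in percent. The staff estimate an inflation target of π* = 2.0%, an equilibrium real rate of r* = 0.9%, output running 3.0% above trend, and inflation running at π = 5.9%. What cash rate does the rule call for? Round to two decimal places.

Output 3.0% above potential → gap = 3.0.
R = 0.9 + 5.9 + 0.46 × (5.9 − 2.0) + 0.83 × 3.0
   = 0.9 + 5.9 + 1.794 + 2.49 = 11.08

11.08%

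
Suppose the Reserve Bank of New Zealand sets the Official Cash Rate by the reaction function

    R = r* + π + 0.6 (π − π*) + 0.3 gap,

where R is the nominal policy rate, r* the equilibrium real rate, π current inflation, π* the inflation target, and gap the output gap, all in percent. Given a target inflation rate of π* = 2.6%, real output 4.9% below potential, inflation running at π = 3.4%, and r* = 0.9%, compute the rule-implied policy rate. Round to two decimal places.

3.31%

Output 4.9% below potential → gap = -4.9.
R = 0.9 + 3.4 + 0.6 × (3.4 − 2.6) + 0.3 × (-4.9)
   = 0.9 + 3.4 + 0.48 − 1.47 = 3.31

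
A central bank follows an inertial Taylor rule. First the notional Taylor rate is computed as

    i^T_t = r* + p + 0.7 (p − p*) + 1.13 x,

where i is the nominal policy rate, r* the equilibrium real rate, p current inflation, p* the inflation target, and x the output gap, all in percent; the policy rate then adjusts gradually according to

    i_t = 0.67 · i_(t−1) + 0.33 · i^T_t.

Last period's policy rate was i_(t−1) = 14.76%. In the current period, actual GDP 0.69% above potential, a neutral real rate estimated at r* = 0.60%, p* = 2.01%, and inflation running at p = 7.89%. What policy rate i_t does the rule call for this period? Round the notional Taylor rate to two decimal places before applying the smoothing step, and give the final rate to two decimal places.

Output 0.69% above potential → x = 0.69.
i^T_t = 0.60 + 7.89 + 0.7 × (7.89 − 2.01) + 1.13 × 0.69
   = 0.60 + 7.89 + 4.116 + 0.7797 = 13.39
i_t = 0.67 × 14.76 + 0.33 × 13.39 = 9.8892 + 4.4187 = 14.31

14.31%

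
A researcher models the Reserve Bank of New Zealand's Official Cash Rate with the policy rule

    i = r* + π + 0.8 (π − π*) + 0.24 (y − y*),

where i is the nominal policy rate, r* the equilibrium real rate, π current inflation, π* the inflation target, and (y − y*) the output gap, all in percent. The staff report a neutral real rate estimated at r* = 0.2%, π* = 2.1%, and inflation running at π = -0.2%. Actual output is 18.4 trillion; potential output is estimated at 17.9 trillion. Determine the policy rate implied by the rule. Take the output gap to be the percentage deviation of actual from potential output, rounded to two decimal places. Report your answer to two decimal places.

Output gap = 100 × (18.4 − 17.9) / 17.9 = 2.79%.
i = 0.20 + (-0.20) + 0.8 × (-0.20 − 2.10) + 0.24 × 2.79
   = 0.20 − 0.2 − 1.84 + 0.6696 = -1.17

-1.17%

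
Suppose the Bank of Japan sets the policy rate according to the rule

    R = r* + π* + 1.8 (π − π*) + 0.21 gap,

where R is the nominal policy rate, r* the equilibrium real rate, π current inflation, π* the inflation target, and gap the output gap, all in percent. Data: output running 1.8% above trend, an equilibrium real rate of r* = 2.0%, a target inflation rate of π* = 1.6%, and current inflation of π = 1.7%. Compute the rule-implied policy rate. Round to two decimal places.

4.16%

Output 1.8% above potential → gap = 1.8.
R = 2.0 + 1.6 + 1.8 × (1.7 − 1.6) + 0.21 × 1.8
   = 2.0 + 1.6 + 0.18 + 0.378 = 4.16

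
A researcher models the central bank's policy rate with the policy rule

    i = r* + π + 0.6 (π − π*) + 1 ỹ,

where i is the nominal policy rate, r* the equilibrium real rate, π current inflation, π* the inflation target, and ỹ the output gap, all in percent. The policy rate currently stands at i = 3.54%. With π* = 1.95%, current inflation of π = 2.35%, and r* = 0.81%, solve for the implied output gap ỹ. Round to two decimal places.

0.14%

1 ỹ = 3.54 − 0.81 − 2.35 − 0.6 × (2.35 − 1.95) = 0.14
ỹ = 0.14 / 1 = 0.14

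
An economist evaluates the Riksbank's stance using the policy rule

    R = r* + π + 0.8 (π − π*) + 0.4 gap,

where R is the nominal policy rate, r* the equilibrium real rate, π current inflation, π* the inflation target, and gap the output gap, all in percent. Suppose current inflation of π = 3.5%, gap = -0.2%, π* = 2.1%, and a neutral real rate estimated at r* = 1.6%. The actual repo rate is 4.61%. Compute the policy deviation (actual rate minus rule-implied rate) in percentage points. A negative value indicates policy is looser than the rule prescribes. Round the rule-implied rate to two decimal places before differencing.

-1.53 pp

R = 1.6 + 3.5 + 0.8 × (3.5 − 2.1) + 0.4 × (-0.2)
   = 1.6 + 3.5 + 1.12 − 0.08 = 6.14
Deviation = 4.61 − 6.14 = -1.53 pp.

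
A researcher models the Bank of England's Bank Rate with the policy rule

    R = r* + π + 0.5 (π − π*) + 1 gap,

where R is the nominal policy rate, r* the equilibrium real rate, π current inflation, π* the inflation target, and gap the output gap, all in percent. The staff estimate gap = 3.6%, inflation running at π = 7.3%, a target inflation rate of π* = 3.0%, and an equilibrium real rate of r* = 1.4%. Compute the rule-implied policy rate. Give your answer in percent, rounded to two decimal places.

R = 1.4 + 7.3 + 0.5 × (7.3 − 3.0) + 1 × 3.6
   = 1.4 + 7.3 + 2.15 + 3.6 = 14.45

14.45%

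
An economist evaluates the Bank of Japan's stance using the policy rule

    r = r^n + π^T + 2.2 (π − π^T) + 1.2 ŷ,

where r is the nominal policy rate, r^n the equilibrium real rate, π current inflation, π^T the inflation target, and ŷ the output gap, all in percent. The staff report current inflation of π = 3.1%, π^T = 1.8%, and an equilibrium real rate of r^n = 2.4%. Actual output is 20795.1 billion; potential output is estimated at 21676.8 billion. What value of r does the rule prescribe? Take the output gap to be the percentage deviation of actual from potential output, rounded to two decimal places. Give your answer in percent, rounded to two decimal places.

2.18%

Output gap = 100 × (20795.1 − 21676.8) / 21676.8 = -4.07%.
r = 2.40 + 1.80 + 2.2 × (3.10 − 1.80) + 1.2 × (-4.07)
   = 2.40 + 1.8 + 2.86 − 4.884 = 2.18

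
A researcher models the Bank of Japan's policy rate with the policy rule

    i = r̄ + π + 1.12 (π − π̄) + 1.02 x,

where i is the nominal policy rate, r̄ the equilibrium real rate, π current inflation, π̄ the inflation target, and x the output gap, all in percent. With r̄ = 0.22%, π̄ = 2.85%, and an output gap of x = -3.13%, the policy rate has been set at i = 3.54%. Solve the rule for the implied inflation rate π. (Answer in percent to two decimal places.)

Collecting π: i = r̄ + (1 + 1.12) π − 1.12 π̄ + 1.02 x
2.12 π = 3.54 − 0.22 + 1.12 × 2.85 − 1.02 × (-3.13) = 9.7046
π = 9.7046 / 2.12 = 4.58

4.58%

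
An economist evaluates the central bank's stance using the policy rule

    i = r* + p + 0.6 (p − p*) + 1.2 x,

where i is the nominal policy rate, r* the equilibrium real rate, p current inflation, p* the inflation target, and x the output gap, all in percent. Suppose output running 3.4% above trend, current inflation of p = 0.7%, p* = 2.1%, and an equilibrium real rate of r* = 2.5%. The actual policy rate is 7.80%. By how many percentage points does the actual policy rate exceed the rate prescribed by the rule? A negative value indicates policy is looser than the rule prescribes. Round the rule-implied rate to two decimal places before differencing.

Output 3.4% above potential → x = 3.4.
i = 2.5 + 0.7 + 0.6 × (0.7 − 2.1) + 1.2 × 3.4
   = 2.5 + 0.7 − 0.84 + 4.08 = 6.44
Deviation = 7.80 − 6.44 = 1.36 pp.

1.36 pp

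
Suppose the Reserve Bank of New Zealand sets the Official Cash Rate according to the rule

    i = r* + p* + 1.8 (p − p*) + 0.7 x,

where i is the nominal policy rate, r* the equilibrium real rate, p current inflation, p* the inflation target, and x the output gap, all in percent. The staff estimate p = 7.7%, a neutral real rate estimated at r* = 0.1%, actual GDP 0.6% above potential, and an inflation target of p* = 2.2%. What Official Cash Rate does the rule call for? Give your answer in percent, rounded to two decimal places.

12.62%

Output 0.6% above potential → x = 0.6.
i = 0.1 + 2.2 + 1.8 × (7.7 − 2.2) + 0.7 × 0.6
   = 0.1 + 2.2 + 9.9 + 0.42 = 12.62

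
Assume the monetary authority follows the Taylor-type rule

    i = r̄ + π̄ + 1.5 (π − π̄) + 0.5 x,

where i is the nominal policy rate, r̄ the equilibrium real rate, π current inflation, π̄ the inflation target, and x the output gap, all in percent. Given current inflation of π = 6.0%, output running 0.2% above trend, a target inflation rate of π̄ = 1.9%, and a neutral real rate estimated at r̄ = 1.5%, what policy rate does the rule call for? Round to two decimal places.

9.65%

Output 0.2% above potential → x = 0.2.
i = 1.5 + 1.9 + 1.5 × (6.0 − 1.9) + 0.5 × 0.2
   = 1.5 + 1.9 + 6.15 + 0.1 = 9.65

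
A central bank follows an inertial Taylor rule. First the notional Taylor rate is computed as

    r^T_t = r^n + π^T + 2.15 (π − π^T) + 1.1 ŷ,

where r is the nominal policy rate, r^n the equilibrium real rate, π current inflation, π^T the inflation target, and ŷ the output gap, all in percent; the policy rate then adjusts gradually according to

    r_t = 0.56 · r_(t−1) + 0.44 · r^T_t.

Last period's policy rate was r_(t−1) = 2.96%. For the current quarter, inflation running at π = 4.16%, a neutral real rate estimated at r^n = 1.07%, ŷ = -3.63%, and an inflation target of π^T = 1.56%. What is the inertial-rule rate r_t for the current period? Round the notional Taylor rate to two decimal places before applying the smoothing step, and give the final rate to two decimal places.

r^T_t = 1.07 + 1.56 + 2.15 × (4.16 − 1.56) + 1.1 × (-3.63)
   = 1.07 + 1.56 + 5.59 − 3.993 = 4.23
r_t = 0.56 × 2.96 + 0.44 × 4.23 = 1.6576 + 1.8612 = 3.52

3.52%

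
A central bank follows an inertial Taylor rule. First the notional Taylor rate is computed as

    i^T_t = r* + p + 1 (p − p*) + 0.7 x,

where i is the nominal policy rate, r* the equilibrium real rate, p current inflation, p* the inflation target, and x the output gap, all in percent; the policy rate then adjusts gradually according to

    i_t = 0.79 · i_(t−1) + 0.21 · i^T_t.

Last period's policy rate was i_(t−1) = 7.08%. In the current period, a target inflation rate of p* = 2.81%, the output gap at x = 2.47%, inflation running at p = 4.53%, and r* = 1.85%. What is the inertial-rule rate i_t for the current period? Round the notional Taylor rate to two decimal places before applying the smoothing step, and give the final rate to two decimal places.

7.66%

i^T_t = 1.85 + 4.53 + 1 × (4.53 − 2.81) + 0.7 × 2.47
   = 1.85 + 4.53 + 1.72 + 1.729 = 9.83
i_t = 0.79 × 7.08 + 0.21 × 9.83 = 5.5932 + 2.0643 = 7.66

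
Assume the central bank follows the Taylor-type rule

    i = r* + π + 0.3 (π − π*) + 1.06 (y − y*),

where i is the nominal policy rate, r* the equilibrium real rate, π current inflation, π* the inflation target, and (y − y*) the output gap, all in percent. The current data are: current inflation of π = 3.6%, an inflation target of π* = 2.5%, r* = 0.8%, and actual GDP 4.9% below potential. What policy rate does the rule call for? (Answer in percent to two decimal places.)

-0.46%

Output 4.9% below potential → (y − y*) = -4.9.
i = 0.8 + 3.6 + 0.3 × (3.6 − 2.5) + 1.06 × (-4.9)
   = 0.8 + 3.6 + 0.33 − 5.194 = -0.46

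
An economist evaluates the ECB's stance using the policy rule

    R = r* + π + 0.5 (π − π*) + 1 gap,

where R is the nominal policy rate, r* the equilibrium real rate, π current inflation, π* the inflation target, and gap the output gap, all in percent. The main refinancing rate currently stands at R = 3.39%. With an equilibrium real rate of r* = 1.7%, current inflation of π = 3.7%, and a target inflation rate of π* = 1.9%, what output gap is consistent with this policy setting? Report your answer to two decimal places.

1 gap = 3.39 − 1.7 − 3.7 − 0.5 × (3.7 − 1.9) = -2.91
gap = -2.91 / 1 = -2.91

-2.91%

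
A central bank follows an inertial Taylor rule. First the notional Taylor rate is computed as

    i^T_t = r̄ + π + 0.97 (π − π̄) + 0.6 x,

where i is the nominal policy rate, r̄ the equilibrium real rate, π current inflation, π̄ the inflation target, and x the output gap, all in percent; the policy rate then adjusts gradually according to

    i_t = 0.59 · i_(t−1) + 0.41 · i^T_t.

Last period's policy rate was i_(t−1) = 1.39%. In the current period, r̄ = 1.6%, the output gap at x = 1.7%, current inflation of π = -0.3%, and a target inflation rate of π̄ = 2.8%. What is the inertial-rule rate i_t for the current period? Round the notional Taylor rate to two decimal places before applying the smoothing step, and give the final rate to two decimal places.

i^T_t = 1.6 + (-0.3) + 0.97 × (-0.3 − 2.8) + 0.6 × 1.7
   = 1.6 − 0.3 − 3.007 + 1.02 = -0.69
i_t = 0.59 × 1.39 + 0.41 × (-0.69) = 0.8201 − 0.2829 = 0.54

0.54%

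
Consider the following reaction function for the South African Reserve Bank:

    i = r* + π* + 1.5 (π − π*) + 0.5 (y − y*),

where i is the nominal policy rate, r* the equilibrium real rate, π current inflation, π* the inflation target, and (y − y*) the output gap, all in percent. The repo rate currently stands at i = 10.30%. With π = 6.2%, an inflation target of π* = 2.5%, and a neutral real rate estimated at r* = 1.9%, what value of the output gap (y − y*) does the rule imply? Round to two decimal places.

0.5 (y − y*) = 10.30 − 1.9 − 2.5 − 1.5 × (6.2 − 2.5) = 0.35
(y − y*) = 0.35 / 0.5 = 0.70

0.70%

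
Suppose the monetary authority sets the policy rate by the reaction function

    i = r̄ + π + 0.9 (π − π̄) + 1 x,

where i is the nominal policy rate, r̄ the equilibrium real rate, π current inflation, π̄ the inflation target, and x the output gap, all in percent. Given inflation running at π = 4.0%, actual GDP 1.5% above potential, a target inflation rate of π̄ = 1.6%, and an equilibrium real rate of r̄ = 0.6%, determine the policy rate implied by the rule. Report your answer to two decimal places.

Output 1.5% above potential → x = 1.5.
i = 0.6 + 4.0 + 0.9 × (4.0 − 1.6) + 1 × 1.5
   = 0.6 + 4 + 2.16 + 1.5 = 8.26

8.26%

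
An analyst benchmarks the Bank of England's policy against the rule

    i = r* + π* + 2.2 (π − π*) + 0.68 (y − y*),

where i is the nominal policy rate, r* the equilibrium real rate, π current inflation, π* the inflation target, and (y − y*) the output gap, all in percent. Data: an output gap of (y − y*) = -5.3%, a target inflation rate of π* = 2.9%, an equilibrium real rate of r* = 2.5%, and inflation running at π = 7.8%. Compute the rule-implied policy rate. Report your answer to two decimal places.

i = 2.5 + 2.9 + 2.2 × (7.8 − 2.9) + 0.68 × (-5.3)
   = 2.5 + 2.9 + 10.78 − 3.604 = 12.58

12.58%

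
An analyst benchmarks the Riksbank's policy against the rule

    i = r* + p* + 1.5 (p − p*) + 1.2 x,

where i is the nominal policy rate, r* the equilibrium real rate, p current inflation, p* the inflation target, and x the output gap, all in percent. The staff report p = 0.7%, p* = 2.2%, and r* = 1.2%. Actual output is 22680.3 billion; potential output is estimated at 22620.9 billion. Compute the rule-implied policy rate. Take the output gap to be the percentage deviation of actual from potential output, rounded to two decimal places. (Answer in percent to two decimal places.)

Output gap = 100 × (22680.3 − 22620.9) / 22620.9 = 0.26%.
i = 1.20 + 2.20 + 1.5 × (0.70 − 2.20) + 1.2 × 0.26
   = 1.20 + 2.2 − 2.25 + 0.312 = 1.46

1.46%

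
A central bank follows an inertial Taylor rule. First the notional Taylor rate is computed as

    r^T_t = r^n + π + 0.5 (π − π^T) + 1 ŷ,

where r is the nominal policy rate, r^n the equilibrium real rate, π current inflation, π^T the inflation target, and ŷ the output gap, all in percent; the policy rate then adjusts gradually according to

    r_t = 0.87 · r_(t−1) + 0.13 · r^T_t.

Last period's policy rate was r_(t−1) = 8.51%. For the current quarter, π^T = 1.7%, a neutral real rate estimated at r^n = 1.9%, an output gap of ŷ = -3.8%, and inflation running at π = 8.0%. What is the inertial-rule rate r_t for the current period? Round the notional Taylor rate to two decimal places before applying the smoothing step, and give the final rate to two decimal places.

8.61%

r^T_t = 1.9 + 8.0 + 0.5 × (8.0 − 1.7) + 1 × (-3.8)
   = 1.9 + 8 + 3.15 − 3.8 = 9.25
r_t = 0.87 × 8.51 + 0.13 × 9.25 = 7.4037 + 1.2025 = 8.61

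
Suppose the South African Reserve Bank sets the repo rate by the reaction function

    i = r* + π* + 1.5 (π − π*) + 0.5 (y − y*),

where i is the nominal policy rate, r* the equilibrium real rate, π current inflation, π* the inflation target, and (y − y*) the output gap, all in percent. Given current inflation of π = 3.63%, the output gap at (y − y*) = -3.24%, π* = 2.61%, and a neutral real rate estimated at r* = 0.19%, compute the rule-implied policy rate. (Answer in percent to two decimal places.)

i = 0.19 + 2.61 + 1.5 × (3.63 − 2.61) + 0.5 × (-3.24)
   = 0.19 + 2.61 + 1.53 − 1.62 = 2.71

2.71%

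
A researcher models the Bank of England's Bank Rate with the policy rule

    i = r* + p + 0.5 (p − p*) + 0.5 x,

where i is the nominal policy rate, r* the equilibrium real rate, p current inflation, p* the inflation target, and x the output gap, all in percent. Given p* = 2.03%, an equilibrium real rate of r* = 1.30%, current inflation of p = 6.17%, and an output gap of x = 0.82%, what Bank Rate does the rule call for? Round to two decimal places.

i = 1.30 + 6.17 + 0.5 × (6.17 − 2.03) + 0.5 × 0.82
   = 1.30 + 6.17 + 2.07 + 0.41 = 9.95

9.95%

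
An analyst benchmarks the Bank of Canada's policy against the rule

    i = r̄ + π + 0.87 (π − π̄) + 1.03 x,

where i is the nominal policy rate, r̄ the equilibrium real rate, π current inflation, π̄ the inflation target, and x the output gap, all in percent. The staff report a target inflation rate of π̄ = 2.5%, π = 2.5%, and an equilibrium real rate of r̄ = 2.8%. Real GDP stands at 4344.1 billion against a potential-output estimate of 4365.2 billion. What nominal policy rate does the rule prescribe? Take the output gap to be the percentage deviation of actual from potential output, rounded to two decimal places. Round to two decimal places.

Output gap = 100 × (4344.1 − 4365.2) / 4365.2 = -0.48%.
i = 2.80 + 2.50 + 0.87 × (2.50 − 2.50) + 1.03 × (-0.48)
   = 2.80 + 2.5 + 0 − 0.4944 = 4.81

4.81%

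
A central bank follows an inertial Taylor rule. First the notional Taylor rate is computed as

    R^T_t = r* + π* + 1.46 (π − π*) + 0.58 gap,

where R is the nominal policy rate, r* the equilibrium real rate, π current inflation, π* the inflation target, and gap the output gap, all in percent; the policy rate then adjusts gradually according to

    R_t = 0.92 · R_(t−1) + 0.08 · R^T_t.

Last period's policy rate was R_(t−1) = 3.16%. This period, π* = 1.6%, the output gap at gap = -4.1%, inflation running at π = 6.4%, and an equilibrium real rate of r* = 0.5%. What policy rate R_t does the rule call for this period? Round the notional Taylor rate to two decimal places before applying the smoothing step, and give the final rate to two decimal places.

3.45%

R^T_t = 0.5 + 1.6 + 1.46 × (6.4 − 1.6) + 0.58 × (-4.1)
   = 0.5 + 1.6 + 7.008 − 2.378 = 6.73
R_t = 0.92 × 3.16 + 0.08 × 6.73 = 2.9072 + 0.5384 = 3.45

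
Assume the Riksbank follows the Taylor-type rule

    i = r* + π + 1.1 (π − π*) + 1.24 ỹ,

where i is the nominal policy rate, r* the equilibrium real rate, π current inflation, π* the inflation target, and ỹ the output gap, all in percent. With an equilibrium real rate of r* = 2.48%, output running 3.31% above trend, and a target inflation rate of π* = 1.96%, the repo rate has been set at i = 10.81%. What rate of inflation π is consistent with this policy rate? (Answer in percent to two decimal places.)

3.04%

Output 3.31% above potential → ỹ = 3.31.
Collecting π: i = r* + (1 + 1.1) π − 1.1 π* + 1.24 ỹ
2.1 π = 10.81 − 2.48 + 1.1 × 1.96 − 1.24 × 3.31 = 6.3816
π = 6.3816 / 2.1 = 3.04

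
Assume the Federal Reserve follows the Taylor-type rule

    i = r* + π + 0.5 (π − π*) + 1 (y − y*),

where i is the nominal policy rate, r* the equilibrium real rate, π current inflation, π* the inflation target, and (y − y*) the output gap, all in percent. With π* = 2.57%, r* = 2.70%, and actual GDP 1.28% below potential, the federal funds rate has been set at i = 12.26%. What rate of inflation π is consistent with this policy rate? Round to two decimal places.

8.08%

Output 1.28% below potential → (y − y*) = -1.28.
Collecting π: i = r* + (1 + 0.5) π − 0.5 π* + 1 (y − y*)
1.5 π = 12.26 − 2.70 + 0.5 × 2.57 − 1 × (-1.28) = 12.125
π = 12.125 / 1.5 = 8.08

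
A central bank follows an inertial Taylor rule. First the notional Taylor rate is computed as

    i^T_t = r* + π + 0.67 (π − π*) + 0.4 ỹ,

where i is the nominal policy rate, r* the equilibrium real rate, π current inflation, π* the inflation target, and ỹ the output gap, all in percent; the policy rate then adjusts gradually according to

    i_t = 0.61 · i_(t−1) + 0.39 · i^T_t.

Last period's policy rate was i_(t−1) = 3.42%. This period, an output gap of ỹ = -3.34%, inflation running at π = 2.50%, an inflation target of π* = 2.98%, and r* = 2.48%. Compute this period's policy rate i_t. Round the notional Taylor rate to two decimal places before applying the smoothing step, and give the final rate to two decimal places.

3.38%

i^T_t = 2.48 + 2.50 + 0.67 × (2.50 − 2.98) + 0.4 × (-3.34)
   = 2.48 + 2.5 − 0.3216 − 1.336 = 3.32
i_t = 0.61 × 3.42 + 0.39 × 3.32 = 2.0862 + 1.2948 = 3.38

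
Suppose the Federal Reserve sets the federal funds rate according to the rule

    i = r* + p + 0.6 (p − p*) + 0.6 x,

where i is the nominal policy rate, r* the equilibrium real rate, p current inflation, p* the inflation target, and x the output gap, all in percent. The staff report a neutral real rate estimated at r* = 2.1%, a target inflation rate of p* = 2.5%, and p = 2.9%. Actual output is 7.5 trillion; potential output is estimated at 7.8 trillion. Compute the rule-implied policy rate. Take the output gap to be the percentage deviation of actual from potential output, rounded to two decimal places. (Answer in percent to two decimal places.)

2.93%

Output gap = 100 × (7.5 − 7.8) / 7.8 = -3.85%.
i = 2.10 + 2.90 + 0.6 × (2.90 − 2.50) + 0.6 × (-3.85)
   = 2.10 + 2.9 + 0.24 − 2.31 = 2.93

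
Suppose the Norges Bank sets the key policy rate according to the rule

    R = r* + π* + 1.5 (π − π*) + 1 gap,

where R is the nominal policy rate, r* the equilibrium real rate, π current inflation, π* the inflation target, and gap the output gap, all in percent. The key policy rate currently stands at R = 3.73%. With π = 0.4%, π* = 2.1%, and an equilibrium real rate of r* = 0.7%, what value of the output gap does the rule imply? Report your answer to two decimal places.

1 gap = 3.73 − 0.7 − 2.1 − 1.5 × (0.4 − 2.1) = 3.48
gap = 3.48 / 1 = 3.48

3.48%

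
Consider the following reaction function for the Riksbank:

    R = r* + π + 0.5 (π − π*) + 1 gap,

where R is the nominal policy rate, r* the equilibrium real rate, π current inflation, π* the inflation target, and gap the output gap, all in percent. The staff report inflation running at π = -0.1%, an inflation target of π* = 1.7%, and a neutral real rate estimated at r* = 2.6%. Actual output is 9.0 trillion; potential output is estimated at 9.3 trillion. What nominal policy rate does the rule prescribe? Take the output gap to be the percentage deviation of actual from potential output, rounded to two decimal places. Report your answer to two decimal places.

Output gap = 100 × (9.0 − 9.3) / 9.3 = -3.23%.
R = 2.60 + (-0.10) + 0.5 × (-0.10 − 1.70) + 1 × (-3.23)
   = 2.60 − 0.1 − 0.9 − 3.23 = -1.63

-1.63%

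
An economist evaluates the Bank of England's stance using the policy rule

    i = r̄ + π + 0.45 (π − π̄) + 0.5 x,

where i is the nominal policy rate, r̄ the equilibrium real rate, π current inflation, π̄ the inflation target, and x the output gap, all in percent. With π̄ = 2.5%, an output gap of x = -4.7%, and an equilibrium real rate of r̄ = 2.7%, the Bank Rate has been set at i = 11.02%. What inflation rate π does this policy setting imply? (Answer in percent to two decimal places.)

Collecting π: i = r̄ + (1 + 0.45) π − 0.45 π̄ + 0.5 x
1.45 π = 11.02 − 2.7 + 0.45 × 2.5 − 0.5 × (-4.7) = 11.795
π = 11.795 / 1.45 = 8.13

8.13%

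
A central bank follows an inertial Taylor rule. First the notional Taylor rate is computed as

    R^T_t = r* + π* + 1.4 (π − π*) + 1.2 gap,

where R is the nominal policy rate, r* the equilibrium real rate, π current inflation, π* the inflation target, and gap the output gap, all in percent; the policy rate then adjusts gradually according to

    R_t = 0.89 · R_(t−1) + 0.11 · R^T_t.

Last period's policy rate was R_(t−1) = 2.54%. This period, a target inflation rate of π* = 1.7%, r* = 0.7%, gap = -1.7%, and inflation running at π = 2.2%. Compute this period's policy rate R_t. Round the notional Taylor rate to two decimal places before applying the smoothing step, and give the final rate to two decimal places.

2.38%

R^T_t = 0.7 + 1.7 + 1.4 × (2.2 − 1.7) + 1.2 × (-1.7)
   = 0.7 + 1.7 + 0.7 − 2.04 = 1.06
R_t = 0.89 × 2.54 + 0.11 × 1.06 = 2.2606 + 0.1166 = 2.38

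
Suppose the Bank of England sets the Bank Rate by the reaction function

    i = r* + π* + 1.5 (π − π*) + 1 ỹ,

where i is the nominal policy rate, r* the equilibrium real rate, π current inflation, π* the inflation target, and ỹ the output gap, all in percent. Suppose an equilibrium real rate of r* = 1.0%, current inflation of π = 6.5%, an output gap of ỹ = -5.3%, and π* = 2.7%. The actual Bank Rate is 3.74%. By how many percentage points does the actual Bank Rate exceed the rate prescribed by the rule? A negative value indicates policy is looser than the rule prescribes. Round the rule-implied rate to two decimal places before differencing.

-0.36 pp

i = 1.0 + 2.7 + 1.5 × (6.5 − 2.7) + 1 × (-5.3)
   = 1.0 + 2.7 + 5.7 − 5.3 = 4.10
Deviation = 3.74 − 4.10 = -0.36 pp.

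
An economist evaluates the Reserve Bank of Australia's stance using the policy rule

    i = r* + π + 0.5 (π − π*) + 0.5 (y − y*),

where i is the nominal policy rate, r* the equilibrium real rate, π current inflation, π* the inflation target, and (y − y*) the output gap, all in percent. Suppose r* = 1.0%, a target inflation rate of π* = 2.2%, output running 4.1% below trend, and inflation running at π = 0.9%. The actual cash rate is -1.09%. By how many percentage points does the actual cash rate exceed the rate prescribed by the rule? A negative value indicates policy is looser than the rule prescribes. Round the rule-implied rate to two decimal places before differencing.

Output 4.1% below potential → (y − y*) = -4.1.
i = 1.0 + 0.9 + 0.5 × (0.9 − 2.2) + 0.5 × (-4.1)
   = 1.0 + 0.9 − 0.65 − 2.05 = -0.80
Deviation = -1.09 − (-0.80) = -0.29 pp.

-0.29 pp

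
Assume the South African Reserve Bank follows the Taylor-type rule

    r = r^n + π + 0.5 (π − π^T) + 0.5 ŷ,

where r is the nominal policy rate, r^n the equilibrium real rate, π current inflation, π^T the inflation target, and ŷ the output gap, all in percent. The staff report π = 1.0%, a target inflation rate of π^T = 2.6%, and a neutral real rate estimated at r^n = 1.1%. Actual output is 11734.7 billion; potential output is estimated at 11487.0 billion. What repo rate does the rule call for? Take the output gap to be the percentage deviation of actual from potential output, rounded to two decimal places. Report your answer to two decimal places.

2.38%

Output gap = 100 × (11734.7 − 11487.0) / 11487.0 = 2.16%.
r = 1.10 + 1.00 + 0.5 × (1.00 − 2.60) + 0.5 × 2.16
   = 1.10 + 1 − 0.8 + 1.08 = 2.38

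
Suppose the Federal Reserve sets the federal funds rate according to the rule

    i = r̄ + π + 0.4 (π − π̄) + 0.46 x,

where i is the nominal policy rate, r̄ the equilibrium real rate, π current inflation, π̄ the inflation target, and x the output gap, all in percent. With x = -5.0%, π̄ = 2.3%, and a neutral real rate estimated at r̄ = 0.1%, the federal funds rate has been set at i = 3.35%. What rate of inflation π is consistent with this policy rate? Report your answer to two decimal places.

Collecting π: i = r̄ + (1 + 0.4) π − 0.4 π̄ + 0.46 x
1.4 π = 3.35 − 0.1 + 0.4 × 2.3 − 0.46 × (-5.0) = 6.47
π = 6.47 / 1.4 = 4.62

4.62%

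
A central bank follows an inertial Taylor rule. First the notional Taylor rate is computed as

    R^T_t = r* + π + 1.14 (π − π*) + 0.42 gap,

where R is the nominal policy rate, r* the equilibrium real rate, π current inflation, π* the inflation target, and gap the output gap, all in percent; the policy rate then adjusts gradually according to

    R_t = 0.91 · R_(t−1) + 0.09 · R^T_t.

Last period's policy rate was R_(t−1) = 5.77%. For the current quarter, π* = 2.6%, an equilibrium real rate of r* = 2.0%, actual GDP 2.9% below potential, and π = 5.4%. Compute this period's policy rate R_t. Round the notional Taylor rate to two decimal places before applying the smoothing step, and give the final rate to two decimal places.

6.09%

Output 2.9% below potential → gap = -2.9.
R^T_t = 2.0 + 5.4 + 1.14 × (5.4 − 2.6) + 0.42 × (-2.9)
   = 2.0 + 5.4 + 3.192 − 1.218 = 9.37
R_t = 0.91 × 5.77 + 0.09 × 9.37 = 5.2507 + 0.8433 = 6.09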